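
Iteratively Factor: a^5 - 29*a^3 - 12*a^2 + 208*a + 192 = (a + 3)*(a^4 - 3*a^3 - 20*a^2 + 48*a + 64) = (a - 4)*(a + 3)*(a^3 + a^2 - 16*a - 16) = (a - 4)*(a + 1)*(a + 3)*(a^2 - 16) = (a - 4)*(a + 1)*(a + 3)*(a + 4)*(a - 4)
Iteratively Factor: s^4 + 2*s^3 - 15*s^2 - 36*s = (s + 3)*(s^3 - s^2 - 12*s) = (s + 3)^2*(s^2 - 4*s) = s*(s + 3)^2*(s - 4)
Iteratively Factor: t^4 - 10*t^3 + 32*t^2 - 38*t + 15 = (t - 1)*(t^3 - 9*t^2 + 23*t - 15) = (t - 5)*(t - 1)*(t^2 - 4*t + 3) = (t - 5)*(t - 3)*(t - 1)*(t - 1)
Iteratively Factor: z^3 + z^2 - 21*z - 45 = (z + 3)*(z^2 - 2*z - 15) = (z - 5)*(z + 3)*(z + 3)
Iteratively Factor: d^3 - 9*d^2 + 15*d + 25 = (d + 1)*(d^2 - 10*d + 25) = (d - 5)*(d + 1)*(d - 5)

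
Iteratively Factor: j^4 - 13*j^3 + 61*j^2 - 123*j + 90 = (j - 5)*(j^3 - 8*j^2 + 21*j - 18) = (j - 5)*(j - 2)*(j^2 - 6*j + 9) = (j - 5)*(j - 3)*(j - 2)*(j - 3)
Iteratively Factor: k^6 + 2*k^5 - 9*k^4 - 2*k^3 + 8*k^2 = (k - 1)*(k^5 + 3*k^4 - 6*k^3 - 8*k^2) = (k - 2)*(k - 1)*(k^4 + 5*k^3 + 4*k^2) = (k - 2)*(k - 1)*(k + 4)*(k^3 + k^2) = (k - 2)*(k - 1)*(k + 1)*(k + 4)*(k^2) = k*(k - 2)*(k - 1)*(k + 1)*(k + 4)*(k)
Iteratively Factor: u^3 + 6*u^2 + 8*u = (u + 4)*(u^2 + 2*u) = u*(u + 4)*(u + 2)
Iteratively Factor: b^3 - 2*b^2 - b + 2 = (b - 2)*(b^2 - 1) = (b - 2)*(b - 1)*(b + 1)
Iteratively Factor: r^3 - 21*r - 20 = (r + 1)*(r^2 - r - 20) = (r - 5)*(r + 1)*(r + 4)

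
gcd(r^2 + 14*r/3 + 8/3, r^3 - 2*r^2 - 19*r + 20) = r + 4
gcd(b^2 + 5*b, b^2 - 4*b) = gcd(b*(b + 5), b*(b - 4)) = b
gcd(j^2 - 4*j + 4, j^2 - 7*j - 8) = 1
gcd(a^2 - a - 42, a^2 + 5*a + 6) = 1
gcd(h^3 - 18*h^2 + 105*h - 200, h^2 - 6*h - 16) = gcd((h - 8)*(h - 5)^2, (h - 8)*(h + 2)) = h - 8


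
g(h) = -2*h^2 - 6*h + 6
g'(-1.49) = -0.04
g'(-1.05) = -1.80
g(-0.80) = 9.52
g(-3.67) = 1.08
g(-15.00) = -354.00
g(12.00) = -354.00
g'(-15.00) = 54.00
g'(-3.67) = 8.68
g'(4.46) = -23.84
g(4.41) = -59.36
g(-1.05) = 10.10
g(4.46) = -60.54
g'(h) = -4*h - 6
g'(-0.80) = -2.80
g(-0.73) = 9.31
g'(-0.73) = -3.08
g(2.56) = -22.47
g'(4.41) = -23.64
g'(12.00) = -54.00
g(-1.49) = 10.50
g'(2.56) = -16.24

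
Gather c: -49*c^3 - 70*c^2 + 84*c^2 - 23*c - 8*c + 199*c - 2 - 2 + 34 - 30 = -49*c^3 + 14*c^2 + 168*c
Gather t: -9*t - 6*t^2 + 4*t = -6*t^2 - 5*t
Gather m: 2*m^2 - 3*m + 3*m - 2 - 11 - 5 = 2*m^2 - 18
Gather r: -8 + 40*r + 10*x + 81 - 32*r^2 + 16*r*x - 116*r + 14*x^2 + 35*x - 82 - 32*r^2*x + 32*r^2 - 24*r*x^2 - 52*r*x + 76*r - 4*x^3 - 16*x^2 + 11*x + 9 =-32*r^2*x + r*(-24*x^2 - 36*x) - 4*x^3 - 2*x^2 + 56*x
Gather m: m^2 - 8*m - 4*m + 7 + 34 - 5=m^2 - 12*m + 36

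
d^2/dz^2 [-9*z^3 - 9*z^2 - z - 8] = -54*z - 18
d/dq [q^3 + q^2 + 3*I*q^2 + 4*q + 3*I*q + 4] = 3*q^2 + q*(2 + 6*I) + 4 + 3*I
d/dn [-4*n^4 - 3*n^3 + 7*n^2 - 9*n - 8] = -16*n^3 - 9*n^2 + 14*n - 9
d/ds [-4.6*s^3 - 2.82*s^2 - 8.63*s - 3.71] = -13.8*s^2 - 5.64*s - 8.63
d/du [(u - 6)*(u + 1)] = 2*u - 5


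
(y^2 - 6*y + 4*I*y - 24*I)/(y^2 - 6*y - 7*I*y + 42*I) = (y + 4*I)/(y - 7*I)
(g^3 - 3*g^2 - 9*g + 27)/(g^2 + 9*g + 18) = (g^2 - 6*g + 9)/(g + 6)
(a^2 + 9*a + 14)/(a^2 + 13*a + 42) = (a + 2)/(a + 6)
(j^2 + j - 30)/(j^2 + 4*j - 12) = (j - 5)/(j - 2)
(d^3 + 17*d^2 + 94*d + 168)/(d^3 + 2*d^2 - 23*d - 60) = (d^2 + 13*d + 42)/(d^2 - 2*d - 15)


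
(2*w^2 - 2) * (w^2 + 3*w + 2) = 2*w^4 + 6*w^3 + 2*w^2 - 6*w - 4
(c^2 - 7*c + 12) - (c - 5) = c^2 - 8*c + 17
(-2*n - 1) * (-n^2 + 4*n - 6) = 2*n^3 - 7*n^2 + 8*n + 6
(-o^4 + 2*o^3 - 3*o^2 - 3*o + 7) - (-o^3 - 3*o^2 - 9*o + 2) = -o^4 + 3*o^3 + 6*o + 5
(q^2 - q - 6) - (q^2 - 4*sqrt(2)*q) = -q + 4*sqrt(2)*q - 6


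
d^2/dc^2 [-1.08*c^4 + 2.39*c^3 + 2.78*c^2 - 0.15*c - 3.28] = -12.96*c^2 + 14.34*c + 5.56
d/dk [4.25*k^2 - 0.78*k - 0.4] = 8.5*k - 0.78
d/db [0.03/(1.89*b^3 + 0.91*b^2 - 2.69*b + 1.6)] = (-0.1701*b^2 - 0.0546*b + 0.0807)/(1.89*b^3 + 0.91*b^2 - 2.69*b + 1.6)^2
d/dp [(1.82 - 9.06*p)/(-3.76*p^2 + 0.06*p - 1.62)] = (-34.0656*p^2 + 13.6864*p + 14.568)/(14.1376*p^4 - 0.4512*p^3 + 12.186*p^2 - 0.1944*p + 2.6244)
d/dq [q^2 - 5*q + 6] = 2*q - 5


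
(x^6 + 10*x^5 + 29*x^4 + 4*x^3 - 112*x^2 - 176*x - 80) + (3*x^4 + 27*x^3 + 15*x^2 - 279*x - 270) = x^6 + 10*x^5 + 32*x^4 + 31*x^3 - 97*x^2 - 455*x - 350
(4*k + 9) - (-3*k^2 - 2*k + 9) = 3*k^2 + 6*k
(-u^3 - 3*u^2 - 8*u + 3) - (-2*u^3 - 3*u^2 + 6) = u^3 - 8*u - 3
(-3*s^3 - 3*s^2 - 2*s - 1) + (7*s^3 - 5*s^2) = 4*s^3 - 8*s^2 - 2*s - 1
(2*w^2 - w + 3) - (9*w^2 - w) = 3 - 7*w^2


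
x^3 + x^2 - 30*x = x*(x - 5)*(x + 6)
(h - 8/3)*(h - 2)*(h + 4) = h^3 - 2*h^2/3 - 40*h/3 + 64/3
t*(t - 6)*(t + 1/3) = t^3 - 17*t^2/3 - 2*t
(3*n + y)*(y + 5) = 3*n*y + 15*n + y^2 + 5*y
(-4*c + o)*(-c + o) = 4*c^2 - 5*c*o + o^2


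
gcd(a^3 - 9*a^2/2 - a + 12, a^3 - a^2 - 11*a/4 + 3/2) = a^2 - a/2 - 3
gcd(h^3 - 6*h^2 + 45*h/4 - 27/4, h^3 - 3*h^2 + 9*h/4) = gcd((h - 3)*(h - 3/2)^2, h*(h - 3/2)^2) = h^2 - 3*h + 9/4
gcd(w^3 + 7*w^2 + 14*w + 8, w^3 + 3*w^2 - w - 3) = w + 1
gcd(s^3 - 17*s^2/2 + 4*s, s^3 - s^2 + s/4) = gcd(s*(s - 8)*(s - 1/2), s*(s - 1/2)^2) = s^2 - s/2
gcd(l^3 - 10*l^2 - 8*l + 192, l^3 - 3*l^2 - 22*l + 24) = l^2 - 2*l - 24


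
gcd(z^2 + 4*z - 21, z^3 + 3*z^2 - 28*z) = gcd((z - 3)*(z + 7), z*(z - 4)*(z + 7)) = z + 7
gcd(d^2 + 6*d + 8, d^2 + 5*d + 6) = d + 2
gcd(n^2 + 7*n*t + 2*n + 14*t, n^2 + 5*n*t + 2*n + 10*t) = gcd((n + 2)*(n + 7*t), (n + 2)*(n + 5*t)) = n + 2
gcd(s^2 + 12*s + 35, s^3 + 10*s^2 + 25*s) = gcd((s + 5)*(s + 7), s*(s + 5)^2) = s + 5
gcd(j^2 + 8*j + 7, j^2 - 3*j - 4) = j + 1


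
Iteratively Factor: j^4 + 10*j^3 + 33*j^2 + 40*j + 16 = (j + 4)*(j^3 + 6*j^2 + 9*j + 4) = (j + 1)*(j + 4)*(j^2 + 5*j + 4) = (j + 1)^2*(j + 4)*(j + 4)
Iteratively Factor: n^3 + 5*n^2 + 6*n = (n + 2)*(n^2 + 3*n) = (n + 2)*(n + 3)*(n)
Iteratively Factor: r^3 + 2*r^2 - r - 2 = (r + 2)*(r^2 - 1) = (r - 1)*(r + 2)*(r + 1)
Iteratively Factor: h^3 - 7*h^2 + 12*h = (h)*(h^2 - 7*h + 12) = h*(h - 3)*(h - 4)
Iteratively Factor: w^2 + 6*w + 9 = (w + 3)*(w + 3)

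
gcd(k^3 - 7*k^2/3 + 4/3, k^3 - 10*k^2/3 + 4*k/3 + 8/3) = k^2 - 4*k/3 - 4/3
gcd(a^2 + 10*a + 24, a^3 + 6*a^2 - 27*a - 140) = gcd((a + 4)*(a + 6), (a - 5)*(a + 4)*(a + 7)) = a + 4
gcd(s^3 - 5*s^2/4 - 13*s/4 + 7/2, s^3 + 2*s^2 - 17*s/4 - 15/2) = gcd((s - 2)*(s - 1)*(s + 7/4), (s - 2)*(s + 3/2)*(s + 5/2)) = s - 2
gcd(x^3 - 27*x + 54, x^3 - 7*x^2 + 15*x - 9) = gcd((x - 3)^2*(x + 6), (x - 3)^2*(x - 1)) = x^2 - 6*x + 9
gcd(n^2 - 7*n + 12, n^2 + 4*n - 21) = n - 3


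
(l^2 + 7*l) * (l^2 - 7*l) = l^4 - 49*l^2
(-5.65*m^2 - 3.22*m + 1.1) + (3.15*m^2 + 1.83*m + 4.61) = -2.5*m^2 - 1.39*m + 5.71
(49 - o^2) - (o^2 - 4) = 53 - 2*o^2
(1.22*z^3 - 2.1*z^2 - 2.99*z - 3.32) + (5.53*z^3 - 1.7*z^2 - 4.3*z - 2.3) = 6.75*z^3 - 3.8*z^2 - 7.29*z - 5.62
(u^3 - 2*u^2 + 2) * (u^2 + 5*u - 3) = u^5 + 3*u^4 - 13*u^3 + 8*u^2 + 10*u - 6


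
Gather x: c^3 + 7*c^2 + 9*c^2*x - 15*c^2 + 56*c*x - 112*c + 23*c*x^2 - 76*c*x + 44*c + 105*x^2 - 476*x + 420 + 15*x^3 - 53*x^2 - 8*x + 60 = c^3 - 8*c^2 - 68*c + 15*x^3 + x^2*(23*c + 52) + x*(9*c^2 - 20*c - 484) + 480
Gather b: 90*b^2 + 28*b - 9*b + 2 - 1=90*b^2 + 19*b + 1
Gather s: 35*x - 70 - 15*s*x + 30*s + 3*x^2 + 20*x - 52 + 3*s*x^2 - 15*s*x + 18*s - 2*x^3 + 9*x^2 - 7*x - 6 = s*(3*x^2 - 30*x + 48) - 2*x^3 + 12*x^2 + 48*x - 128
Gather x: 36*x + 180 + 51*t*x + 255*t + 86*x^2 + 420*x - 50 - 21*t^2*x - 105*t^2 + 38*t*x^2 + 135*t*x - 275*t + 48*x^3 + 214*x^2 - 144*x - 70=-105*t^2 - 20*t + 48*x^3 + x^2*(38*t + 300) + x*(-21*t^2 + 186*t + 312) + 60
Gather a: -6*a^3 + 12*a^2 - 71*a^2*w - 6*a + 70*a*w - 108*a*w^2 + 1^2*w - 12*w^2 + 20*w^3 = -6*a^3 + a^2*(12 - 71*w) + a*(-108*w^2 + 70*w - 6) + 20*w^3 - 12*w^2 + w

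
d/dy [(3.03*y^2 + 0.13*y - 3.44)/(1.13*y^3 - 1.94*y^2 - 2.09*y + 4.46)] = (-3.4239*y^4 - 0.293799999999999*y^3 + 5.5811*y^2 + 13.6804*y - 6.6098)/(1.2769*y^6 - 4.3844*y^5 - 0.959799999999999*y^4 + 18.1888*y^3 - 12.9367*y^2 - 18.6428*y + 19.8916)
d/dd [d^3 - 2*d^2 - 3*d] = 3*d^2 - 4*d - 3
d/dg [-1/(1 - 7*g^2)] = -14*g/(7*g^2 - 1)^2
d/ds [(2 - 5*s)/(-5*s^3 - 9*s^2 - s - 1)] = (25*s^3 + 45*s^2 + 5*s - (5*s - 2)*(15*s^2 + 18*s + 1) + 5)/(5*s^3 + 9*s^2 + s + 1)^2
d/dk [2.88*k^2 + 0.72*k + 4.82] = 5.76*k + 0.72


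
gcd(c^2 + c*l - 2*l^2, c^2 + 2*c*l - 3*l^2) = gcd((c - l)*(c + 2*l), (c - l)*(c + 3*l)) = c - l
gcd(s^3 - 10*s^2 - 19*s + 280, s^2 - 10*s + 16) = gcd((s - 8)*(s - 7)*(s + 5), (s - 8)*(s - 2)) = s - 8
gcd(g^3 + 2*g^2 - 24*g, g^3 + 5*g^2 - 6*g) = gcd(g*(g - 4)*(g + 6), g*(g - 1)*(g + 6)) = g^2 + 6*g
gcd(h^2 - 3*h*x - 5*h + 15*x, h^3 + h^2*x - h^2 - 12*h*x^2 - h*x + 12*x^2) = -h + 3*x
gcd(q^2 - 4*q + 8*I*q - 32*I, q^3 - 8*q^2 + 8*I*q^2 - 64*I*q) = q + 8*I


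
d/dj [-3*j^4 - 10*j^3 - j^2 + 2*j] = -12*j^3 - 30*j^2 - 2*j + 2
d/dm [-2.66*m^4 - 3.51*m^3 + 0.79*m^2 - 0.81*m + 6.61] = -10.64*m^3 - 10.53*m^2 + 1.58*m - 0.81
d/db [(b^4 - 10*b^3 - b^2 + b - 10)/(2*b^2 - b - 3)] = (4*b^5 - 23*b^4 + 8*b^3 + 89*b^2 + 46*b - 13)/(4*b^4 - 4*b^3 - 11*b^2 + 6*b + 9)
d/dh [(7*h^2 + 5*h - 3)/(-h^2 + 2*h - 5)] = 19*(h^2 - 4*h - 1)/(h^4 - 4*h^3 + 14*h^2 - 20*h + 25)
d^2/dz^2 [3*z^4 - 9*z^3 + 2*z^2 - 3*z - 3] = 36*z^2 - 54*z + 4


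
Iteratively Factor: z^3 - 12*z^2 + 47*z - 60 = (z - 3)*(z^2 - 9*z + 20) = (z - 5)*(z - 3)*(z - 4)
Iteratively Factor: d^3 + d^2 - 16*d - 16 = (d - 4)*(d^2 + 5*d + 4) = (d - 4)*(d + 4)*(d + 1)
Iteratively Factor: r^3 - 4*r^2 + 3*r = (r)*(r^2 - 4*r + 3) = r*(r - 1)*(r - 3)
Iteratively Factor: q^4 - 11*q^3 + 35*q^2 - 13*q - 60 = (q - 3)*(q^3 - 8*q^2 + 11*q + 20) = (q - 4)*(q - 3)*(q^2 - 4*q - 5) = (q - 4)*(q - 3)*(q + 1)*(q - 5)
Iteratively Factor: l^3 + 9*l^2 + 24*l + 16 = (l + 4)*(l^2 + 5*l + 4) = (l + 1)*(l + 4)*(l + 4)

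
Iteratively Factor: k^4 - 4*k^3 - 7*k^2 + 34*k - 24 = (k - 2)*(k^3 - 2*k^2 - 11*k + 12) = (k - 2)*(k + 3)*(k^2 - 5*k + 4) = (k - 4)*(k - 2)*(k + 3)*(k - 1)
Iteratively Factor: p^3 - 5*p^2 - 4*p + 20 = (p + 2)*(p^2 - 7*p + 10) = (p - 2)*(p + 2)*(p - 5)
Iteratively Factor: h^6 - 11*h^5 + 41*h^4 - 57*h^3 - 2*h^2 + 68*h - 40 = (h + 1)*(h^5 - 12*h^4 + 53*h^3 - 110*h^2 + 108*h - 40) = (h - 1)*(h + 1)*(h^4 - 11*h^3 + 42*h^2 - 68*h + 40) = (h - 2)*(h - 1)*(h + 1)*(h^3 - 9*h^2 + 24*h - 20) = (h - 2)^2*(h - 1)*(h + 1)*(h^2 - 7*h + 10) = (h - 2)^3*(h - 1)*(h + 1)*(h - 5)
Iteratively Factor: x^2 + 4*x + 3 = (x + 1)*(x + 3)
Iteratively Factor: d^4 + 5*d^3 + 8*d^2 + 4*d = (d + 2)*(d^3 + 3*d^2 + 2*d) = (d + 2)^2*(d^2 + d) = (d + 1)*(d + 2)^2*(d)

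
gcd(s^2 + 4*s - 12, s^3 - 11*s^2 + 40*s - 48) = 1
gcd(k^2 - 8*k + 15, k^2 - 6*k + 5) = k - 5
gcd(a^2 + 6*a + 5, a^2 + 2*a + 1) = a + 1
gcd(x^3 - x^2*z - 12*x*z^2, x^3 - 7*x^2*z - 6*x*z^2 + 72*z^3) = x^2 - x*z - 12*z^2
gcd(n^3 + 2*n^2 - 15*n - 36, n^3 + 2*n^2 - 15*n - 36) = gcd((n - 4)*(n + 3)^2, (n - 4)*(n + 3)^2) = n^3 + 2*n^2 - 15*n - 36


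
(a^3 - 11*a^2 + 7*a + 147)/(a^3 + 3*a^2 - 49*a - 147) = (a - 7)/(a + 7)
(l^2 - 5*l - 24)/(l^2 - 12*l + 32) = (l + 3)/(l - 4)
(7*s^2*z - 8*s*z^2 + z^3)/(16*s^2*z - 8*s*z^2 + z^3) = (7*s^2 - 8*s*z + z^2)/(16*s^2 - 8*s*z + z^2)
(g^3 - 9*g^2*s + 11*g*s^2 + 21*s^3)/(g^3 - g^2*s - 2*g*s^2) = (-g^2 + 10*g*s - 21*s^2)/(g*(-g + 2*s))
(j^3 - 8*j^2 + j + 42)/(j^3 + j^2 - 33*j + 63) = (j^2 - 5*j - 14)/(j^2 + 4*j - 21)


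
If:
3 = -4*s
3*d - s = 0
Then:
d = -1/4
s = -3/4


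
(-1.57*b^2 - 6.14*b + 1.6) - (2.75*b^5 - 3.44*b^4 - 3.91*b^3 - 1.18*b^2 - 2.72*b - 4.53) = -2.75*b^5 + 3.44*b^4 + 3.91*b^3 - 0.39*b^2 - 3.42*b + 6.13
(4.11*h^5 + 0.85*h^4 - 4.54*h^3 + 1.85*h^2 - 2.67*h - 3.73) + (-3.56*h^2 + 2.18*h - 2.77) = 4.11*h^5 + 0.85*h^4 - 4.54*h^3 - 1.71*h^2 - 0.49*h - 6.5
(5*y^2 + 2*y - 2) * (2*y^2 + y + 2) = 10*y^4 + 9*y^3 + 8*y^2 + 2*y - 4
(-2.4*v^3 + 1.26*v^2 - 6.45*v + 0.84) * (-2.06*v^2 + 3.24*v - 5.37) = 4.944*v^5 - 10.3716*v^4 + 30.2574*v^3 - 29.3946*v^2 + 37.3581*v - 4.5108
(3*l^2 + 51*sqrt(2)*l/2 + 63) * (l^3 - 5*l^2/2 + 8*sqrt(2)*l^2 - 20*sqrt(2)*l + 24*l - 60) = 3*l^5 - 15*l^4/2 + 99*sqrt(2)*l^4/2 - 495*sqrt(2)*l^3/4 + 543*l^3 - 2715*l^2/2 + 1116*sqrt(2)*l^2 - 2790*sqrt(2)*l + 1512*l - 3780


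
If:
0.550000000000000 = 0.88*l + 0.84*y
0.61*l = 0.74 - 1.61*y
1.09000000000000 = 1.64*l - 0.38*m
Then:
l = 0.29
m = -1.61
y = 0.35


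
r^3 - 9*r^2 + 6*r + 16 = (r - 8)*(r - 2)*(r + 1)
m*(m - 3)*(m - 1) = m^3 - 4*m^2 + 3*m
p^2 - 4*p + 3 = (p - 3)*(p - 1)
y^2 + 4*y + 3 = (y + 1)*(y + 3)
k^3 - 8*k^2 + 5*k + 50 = (k - 5)^2*(k + 2)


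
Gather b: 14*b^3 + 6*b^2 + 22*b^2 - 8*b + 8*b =14*b^3 + 28*b^2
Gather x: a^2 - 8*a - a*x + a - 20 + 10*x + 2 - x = a^2 - 7*a + x*(9 - a) - 18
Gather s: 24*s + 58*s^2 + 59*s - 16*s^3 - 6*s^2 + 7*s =-16*s^3 + 52*s^2 + 90*s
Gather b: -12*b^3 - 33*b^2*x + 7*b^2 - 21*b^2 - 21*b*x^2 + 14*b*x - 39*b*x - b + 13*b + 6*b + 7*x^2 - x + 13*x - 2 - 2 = -12*b^3 + b^2*(-33*x - 14) + b*(-21*x^2 - 25*x + 18) + 7*x^2 + 12*x - 4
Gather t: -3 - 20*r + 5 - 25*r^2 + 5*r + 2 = -25*r^2 - 15*r + 4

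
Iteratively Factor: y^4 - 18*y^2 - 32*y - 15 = (y + 3)*(y^3 - 3*y^2 - 9*y - 5) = (y + 1)*(y + 3)*(y^2 - 4*y - 5) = (y + 1)^2*(y + 3)*(y - 5)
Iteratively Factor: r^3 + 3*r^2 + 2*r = (r + 2)*(r^2 + r) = (r + 1)*(r + 2)*(r)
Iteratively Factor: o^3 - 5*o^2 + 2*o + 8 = (o + 1)*(o^2 - 6*o + 8) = (o - 2)*(o + 1)*(o - 4)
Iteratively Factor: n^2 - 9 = (n - 3)*(n + 3)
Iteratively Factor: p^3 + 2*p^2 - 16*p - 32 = (p - 4)*(p^2 + 6*p + 8) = (p - 4)*(p + 2)*(p + 4)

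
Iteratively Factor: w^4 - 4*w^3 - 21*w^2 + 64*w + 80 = (w + 1)*(w^3 - 5*w^2 - 16*w + 80) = (w + 1)*(w + 4)*(w^2 - 9*w + 20) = (w - 5)*(w + 1)*(w + 4)*(w - 4)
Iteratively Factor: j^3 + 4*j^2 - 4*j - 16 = (j + 2)*(j^2 + 2*j - 8) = (j + 2)*(j + 4)*(j - 2)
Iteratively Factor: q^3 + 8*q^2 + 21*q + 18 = (q + 3)*(q^2 + 5*q + 6) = (q + 3)^2*(q + 2)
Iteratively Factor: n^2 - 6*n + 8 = (n - 4)*(n - 2)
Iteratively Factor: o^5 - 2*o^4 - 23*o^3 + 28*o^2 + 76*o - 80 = (o - 2)*(o^4 - 23*o^2 - 18*o + 40) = (o - 2)*(o - 1)*(o^3 + o^2 - 22*o - 40) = (o - 5)*(o - 2)*(o - 1)*(o^2 + 6*o + 8) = (o - 5)*(o - 2)*(o - 1)*(o + 2)*(o + 4)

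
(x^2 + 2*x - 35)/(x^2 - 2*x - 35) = (-x^2 - 2*x + 35)/(-x^2 + 2*x + 35)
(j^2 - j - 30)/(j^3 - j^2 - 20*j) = (-j^2 + j + 30)/(j*(-j^2 + j + 20))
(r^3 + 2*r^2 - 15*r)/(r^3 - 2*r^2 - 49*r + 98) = r*(r^2 + 2*r - 15)/(r^3 - 2*r^2 - 49*r + 98)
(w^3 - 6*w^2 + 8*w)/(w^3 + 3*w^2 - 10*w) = (w - 4)/(w + 5)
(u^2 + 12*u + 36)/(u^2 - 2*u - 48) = (u + 6)/(u - 8)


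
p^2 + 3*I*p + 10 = (p - 2*I)*(p + 5*I)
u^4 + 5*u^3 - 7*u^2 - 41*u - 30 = (u - 3)*(u + 1)*(u + 2)*(u + 5)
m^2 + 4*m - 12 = (m - 2)*(m + 6)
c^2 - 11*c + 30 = (c - 6)*(c - 5)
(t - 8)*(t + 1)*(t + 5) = t^3 - 2*t^2 - 43*t - 40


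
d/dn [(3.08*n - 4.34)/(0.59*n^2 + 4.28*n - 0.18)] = (-1.8172*n^2 + 5.1212*n + 18.0208)/(0.3481*n^4 + 5.0504*n^3 + 18.106*n^2 - 1.5408*n + 0.0324)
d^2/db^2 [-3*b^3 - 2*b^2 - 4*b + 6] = -18*b - 4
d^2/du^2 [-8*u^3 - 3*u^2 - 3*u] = -48*u - 6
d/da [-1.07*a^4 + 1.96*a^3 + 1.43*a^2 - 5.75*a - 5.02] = -4.28*a^3 + 5.88*a^2 + 2.86*a - 5.75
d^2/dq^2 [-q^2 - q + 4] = -2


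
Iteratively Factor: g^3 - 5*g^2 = (g - 5)*(g^2) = g*(g - 5)*(g)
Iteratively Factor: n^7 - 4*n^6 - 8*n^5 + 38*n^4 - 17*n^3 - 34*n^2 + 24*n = (n - 1)*(n^6 - 3*n^5 - 11*n^4 + 27*n^3 + 10*n^2 - 24*n) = (n - 1)*(n + 1)*(n^5 - 4*n^4 - 7*n^3 + 34*n^2 - 24*n) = (n - 4)*(n - 1)*(n + 1)*(n^4 - 7*n^2 + 6*n) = (n - 4)*(n - 2)*(n - 1)*(n + 1)*(n^3 + 2*n^2 - 3*n) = (n - 4)*(n - 2)*(n - 1)*(n + 1)*(n + 3)*(n^2 - n) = n*(n - 4)*(n - 2)*(n - 1)*(n + 1)*(n + 3)*(n - 1)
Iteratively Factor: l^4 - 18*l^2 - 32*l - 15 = (l + 1)*(l^3 - l^2 - 17*l - 15) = (l + 1)^2*(l^2 - 2*l - 15) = (l + 1)^2*(l + 3)*(l - 5)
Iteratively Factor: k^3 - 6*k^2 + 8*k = (k - 4)*(k^2 - 2*k) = k*(k - 4)*(k - 2)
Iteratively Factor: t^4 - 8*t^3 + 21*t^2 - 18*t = (t)*(t^3 - 8*t^2 + 21*t - 18) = t*(t - 2)*(t^2 - 6*t + 9) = t*(t - 3)*(t - 2)*(t - 3)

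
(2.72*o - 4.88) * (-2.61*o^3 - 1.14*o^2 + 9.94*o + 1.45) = -7.0992*o^4 + 9.636*o^3 + 32.6*o^2 - 44.5632*o - 7.076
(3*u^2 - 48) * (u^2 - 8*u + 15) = 3*u^4 - 24*u^3 - 3*u^2 + 384*u - 720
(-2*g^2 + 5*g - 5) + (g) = -2*g^2 + 6*g - 5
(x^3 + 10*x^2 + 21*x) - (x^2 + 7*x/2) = x^3 + 9*x^2 + 35*x/2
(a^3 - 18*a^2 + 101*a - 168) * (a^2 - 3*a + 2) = a^5 - 21*a^4 + 157*a^3 - 507*a^2 + 706*a - 336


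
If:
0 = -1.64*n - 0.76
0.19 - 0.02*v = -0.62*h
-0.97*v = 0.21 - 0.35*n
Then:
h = -0.32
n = -0.46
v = -0.38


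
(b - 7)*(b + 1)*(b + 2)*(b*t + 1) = b^4*t - 4*b^3*t + b^3 - 19*b^2*t - 4*b^2 - 14*b*t - 19*b - 14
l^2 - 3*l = l*(l - 3)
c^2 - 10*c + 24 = (c - 6)*(c - 4)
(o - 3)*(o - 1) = o^2 - 4*o + 3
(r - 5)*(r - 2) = r^2 - 7*r + 10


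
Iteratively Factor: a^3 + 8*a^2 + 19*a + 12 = (a + 4)*(a^2 + 4*a + 3) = (a + 1)*(a + 4)*(a + 3)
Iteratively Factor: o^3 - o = (o + 1)*(o^2 - o) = (o - 1)*(o + 1)*(o)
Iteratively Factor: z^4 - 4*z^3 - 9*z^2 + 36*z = (z + 3)*(z^3 - 7*z^2 + 12*z) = (z - 4)*(z + 3)*(z^2 - 3*z) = (z - 4)*(z - 3)*(z + 3)*(z)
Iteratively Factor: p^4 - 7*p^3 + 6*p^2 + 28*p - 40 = (p - 5)*(p^3 - 2*p^2 - 4*p + 8) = (p - 5)*(p - 2)*(p^2 - 4) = (p - 5)*(p - 2)^2*(p + 2)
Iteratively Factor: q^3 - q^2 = (q - 1)*(q^2) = q*(q - 1)*(q)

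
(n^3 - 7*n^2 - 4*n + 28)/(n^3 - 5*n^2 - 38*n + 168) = (n^2 - 4)/(n^2 + 2*n - 24)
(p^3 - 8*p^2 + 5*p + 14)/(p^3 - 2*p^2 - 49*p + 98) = (p + 1)/(p + 7)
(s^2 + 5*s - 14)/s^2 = 1 + 5/s - 14/s^2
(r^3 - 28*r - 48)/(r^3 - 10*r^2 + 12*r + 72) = (r + 4)/(r - 6)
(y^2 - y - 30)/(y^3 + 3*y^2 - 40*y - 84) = (y + 5)/(y^2 + 9*y + 14)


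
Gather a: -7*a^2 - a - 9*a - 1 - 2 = -7*a^2 - 10*a - 3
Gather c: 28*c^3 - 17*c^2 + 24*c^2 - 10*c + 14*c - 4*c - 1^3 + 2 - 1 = 28*c^3 + 7*c^2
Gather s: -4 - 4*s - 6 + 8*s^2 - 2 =8*s^2 - 4*s - 12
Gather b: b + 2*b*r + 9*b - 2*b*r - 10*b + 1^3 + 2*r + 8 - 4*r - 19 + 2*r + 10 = 0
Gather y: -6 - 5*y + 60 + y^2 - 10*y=y^2 - 15*y + 54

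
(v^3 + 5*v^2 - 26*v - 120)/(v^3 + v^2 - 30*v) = (v + 4)/v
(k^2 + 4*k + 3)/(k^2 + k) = (k + 3)/k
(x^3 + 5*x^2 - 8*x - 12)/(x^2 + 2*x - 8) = (x^2 + 7*x + 6)/(x + 4)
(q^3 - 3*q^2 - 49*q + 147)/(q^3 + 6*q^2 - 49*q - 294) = (q - 3)/(q + 6)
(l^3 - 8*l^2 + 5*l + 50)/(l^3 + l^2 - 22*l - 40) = (l - 5)/(l + 4)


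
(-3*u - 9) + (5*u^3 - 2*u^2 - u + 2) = 5*u^3 - 2*u^2 - 4*u - 7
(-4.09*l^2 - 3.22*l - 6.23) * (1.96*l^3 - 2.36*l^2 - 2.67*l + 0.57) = -8.0164*l^5 + 3.3412*l^4 + 6.3087*l^3 + 20.9689*l^2 + 14.7987*l - 3.5511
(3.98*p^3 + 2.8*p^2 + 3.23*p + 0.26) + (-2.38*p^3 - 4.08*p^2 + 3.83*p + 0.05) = 1.6*p^3 - 1.28*p^2 + 7.06*p + 0.31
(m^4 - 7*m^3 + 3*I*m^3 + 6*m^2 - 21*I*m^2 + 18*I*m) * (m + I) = m^5 - 7*m^4 + 4*I*m^4 + 3*m^3 - 28*I*m^3 + 21*m^2 + 24*I*m^2 - 18*m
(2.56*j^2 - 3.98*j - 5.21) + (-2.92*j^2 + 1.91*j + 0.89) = -0.36*j^2 - 2.07*j - 4.32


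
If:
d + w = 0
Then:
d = -w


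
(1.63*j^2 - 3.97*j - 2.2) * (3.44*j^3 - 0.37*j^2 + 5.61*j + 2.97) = 5.6072*j^5 - 14.2599*j^4 + 3.0452*j^3 - 16.6166*j^2 - 24.1329*j - 6.534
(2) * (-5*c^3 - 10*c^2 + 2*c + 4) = -10*c^3 - 20*c^2 + 4*c + 8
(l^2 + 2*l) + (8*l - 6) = l^2 + 10*l - 6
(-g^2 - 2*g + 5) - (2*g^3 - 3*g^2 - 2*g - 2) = -2*g^3 + 2*g^2 + 7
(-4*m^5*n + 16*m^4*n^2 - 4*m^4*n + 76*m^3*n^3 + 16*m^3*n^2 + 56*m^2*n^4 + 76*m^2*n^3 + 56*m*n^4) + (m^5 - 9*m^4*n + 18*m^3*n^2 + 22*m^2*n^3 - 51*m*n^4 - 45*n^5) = -4*m^5*n + m^5 + 16*m^4*n^2 - 13*m^4*n + 76*m^3*n^3 + 34*m^3*n^2 + 56*m^2*n^4 + 98*m^2*n^3 + 5*m*n^4 - 45*n^5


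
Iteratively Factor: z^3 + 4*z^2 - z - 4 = (z + 4)*(z^2 - 1) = (z - 1)*(z + 4)*(z + 1)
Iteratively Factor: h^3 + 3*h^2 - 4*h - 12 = (h + 3)*(h^2 - 4) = (h - 2)*(h + 3)*(h + 2)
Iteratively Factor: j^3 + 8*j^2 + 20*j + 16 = (j + 2)*(j^2 + 6*j + 8) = (j + 2)*(j + 4)*(j + 2)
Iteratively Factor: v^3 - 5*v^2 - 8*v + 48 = (v - 4)*(v^2 - v - 12) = (v - 4)*(v + 3)*(v - 4)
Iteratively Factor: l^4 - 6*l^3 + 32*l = (l + 2)*(l^3 - 8*l^2 + 16*l) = (l - 4)*(l + 2)*(l^2 - 4*l) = (l - 4)^2*(l + 2)*(l)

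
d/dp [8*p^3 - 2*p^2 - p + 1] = 24*p^2 - 4*p - 1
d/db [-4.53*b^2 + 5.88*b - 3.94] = 5.88 - 9.06*b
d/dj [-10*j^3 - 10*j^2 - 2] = 10*j*(-3*j - 2)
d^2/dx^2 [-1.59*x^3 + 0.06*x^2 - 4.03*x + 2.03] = 0.12 - 9.54*x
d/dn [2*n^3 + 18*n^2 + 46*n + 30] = 6*n^2 + 36*n + 46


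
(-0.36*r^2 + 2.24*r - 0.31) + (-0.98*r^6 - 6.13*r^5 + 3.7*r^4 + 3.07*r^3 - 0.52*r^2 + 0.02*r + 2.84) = -0.98*r^6 - 6.13*r^5 + 3.7*r^4 + 3.07*r^3 - 0.88*r^2 + 2.26*r + 2.53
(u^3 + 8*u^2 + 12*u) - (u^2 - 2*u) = u^3 + 7*u^2 + 14*u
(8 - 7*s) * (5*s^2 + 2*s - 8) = -35*s^3 + 26*s^2 + 72*s - 64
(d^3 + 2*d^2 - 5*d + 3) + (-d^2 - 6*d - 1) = d^3 + d^2 - 11*d + 2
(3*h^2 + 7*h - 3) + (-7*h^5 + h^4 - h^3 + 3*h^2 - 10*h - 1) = -7*h^5 + h^4 - h^3 + 6*h^2 - 3*h - 4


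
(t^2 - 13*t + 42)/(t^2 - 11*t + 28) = (t - 6)/(t - 4)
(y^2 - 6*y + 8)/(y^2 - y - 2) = (y - 4)/(y + 1)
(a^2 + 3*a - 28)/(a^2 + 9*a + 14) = (a - 4)/(a + 2)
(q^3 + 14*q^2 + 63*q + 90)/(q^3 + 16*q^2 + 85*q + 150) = (q + 3)/(q + 5)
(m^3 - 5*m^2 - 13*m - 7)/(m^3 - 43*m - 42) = (m + 1)/(m + 6)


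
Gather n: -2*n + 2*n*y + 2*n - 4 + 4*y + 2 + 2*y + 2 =2*n*y + 6*y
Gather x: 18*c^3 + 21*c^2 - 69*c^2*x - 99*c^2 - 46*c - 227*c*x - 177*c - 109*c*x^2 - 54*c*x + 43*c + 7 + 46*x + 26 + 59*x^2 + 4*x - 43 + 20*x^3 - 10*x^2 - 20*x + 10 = 18*c^3 - 78*c^2 - 180*c + 20*x^3 + x^2*(49 - 109*c) + x*(-69*c^2 - 281*c + 30)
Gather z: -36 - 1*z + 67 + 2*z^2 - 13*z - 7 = 2*z^2 - 14*z + 24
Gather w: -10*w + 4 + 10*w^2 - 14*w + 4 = 10*w^2 - 24*w + 8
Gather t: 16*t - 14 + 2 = 16*t - 12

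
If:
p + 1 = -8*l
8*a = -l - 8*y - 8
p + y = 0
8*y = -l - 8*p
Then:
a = -2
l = 0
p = -1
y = 1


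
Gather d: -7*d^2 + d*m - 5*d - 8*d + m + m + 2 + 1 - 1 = -7*d^2 + d*(m - 13) + 2*m + 2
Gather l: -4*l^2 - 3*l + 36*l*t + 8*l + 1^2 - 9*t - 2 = -4*l^2 + l*(36*t + 5) - 9*t - 1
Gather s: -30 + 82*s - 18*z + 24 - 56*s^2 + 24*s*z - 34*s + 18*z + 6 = -56*s^2 + s*(24*z + 48)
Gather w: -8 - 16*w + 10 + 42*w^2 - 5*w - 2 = 42*w^2 - 21*w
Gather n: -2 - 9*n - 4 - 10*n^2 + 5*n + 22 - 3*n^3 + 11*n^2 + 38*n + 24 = -3*n^3 + n^2 + 34*n + 40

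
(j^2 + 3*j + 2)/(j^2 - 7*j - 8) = (j + 2)/(j - 8)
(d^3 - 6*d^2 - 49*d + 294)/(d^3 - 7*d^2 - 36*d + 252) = (d + 7)/(d + 6)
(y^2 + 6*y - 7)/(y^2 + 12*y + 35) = (y - 1)/(y + 5)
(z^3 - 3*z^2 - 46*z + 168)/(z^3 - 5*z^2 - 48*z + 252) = (z - 4)/(z - 6)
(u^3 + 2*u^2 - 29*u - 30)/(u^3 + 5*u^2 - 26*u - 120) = (u + 1)/(u + 4)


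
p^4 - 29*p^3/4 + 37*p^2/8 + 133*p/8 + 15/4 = (p - 6)*(p - 5/2)*(p + 1/4)*(p + 1)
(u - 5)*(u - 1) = u^2 - 6*u + 5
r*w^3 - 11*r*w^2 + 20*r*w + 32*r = (w - 8)*(w - 4)*(r*w + r)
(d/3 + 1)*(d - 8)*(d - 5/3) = d^3/3 - 20*d^2/9 - 47*d/9 + 40/3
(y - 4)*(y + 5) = y^2 + y - 20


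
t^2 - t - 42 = (t - 7)*(t + 6)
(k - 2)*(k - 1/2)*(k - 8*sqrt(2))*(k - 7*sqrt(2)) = k^4 - 15*sqrt(2)*k^3 - 5*k^3/2 + 75*sqrt(2)*k^2/2 + 113*k^2 - 280*k - 15*sqrt(2)*k + 112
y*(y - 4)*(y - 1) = y^3 - 5*y^2 + 4*y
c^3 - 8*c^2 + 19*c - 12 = (c - 4)*(c - 3)*(c - 1)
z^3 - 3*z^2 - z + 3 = (z - 3)*(z - 1)*(z + 1)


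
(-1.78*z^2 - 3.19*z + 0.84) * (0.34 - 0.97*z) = 1.7266*z^3 + 2.4891*z^2 - 1.8994*z + 0.2856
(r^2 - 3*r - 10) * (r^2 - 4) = r^4 - 3*r^3 - 14*r^2 + 12*r + 40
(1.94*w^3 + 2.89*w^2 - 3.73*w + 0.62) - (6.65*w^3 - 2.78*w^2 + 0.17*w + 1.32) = -4.71*w^3 + 5.67*w^2 - 3.9*w - 0.7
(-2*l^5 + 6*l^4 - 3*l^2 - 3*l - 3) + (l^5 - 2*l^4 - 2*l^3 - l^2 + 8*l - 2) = -l^5 + 4*l^4 - 2*l^3 - 4*l^2 + 5*l - 5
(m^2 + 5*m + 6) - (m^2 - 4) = 5*m + 10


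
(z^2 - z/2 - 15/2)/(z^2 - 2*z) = (2*z^2 - z - 15)/(2*z*(z - 2))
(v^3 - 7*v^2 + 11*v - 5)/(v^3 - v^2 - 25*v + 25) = (v - 1)/(v + 5)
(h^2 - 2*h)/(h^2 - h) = (h - 2)/(h - 1)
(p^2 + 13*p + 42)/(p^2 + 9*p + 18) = (p + 7)/(p + 3)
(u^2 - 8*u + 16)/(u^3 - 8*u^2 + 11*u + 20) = (u - 4)/(u^2 - 4*u - 5)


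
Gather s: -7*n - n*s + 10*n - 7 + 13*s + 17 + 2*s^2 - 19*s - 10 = 3*n + 2*s^2 + s*(-n - 6)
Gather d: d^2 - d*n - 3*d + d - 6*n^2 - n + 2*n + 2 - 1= d^2 + d*(-n - 2) - 6*n^2 + n + 1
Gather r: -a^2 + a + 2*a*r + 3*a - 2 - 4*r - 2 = -a^2 + 4*a + r*(2*a - 4) - 4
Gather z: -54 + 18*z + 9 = 18*z - 45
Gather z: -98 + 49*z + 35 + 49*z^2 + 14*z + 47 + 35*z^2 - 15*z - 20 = 84*z^2 + 48*z - 36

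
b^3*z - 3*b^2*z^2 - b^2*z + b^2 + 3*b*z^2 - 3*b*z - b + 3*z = (b - 1)*(b - 3*z)*(b*z + 1)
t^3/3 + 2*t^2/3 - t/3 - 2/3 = (t/3 + 1/3)*(t - 1)*(t + 2)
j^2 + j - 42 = (j - 6)*(j + 7)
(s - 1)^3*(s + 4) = s^4 + s^3 - 9*s^2 + 11*s - 4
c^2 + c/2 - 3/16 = (c - 1/4)*(c + 3/4)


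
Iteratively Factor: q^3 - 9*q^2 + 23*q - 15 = (q - 3)*(q^2 - 6*q + 5) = (q - 5)*(q - 3)*(q - 1)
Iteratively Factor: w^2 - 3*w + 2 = (w - 1)*(w - 2)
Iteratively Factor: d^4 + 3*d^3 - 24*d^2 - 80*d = (d + 4)*(d^3 - d^2 - 20*d) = d*(d + 4)*(d^2 - d - 20) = d*(d - 5)*(d + 4)*(d + 4)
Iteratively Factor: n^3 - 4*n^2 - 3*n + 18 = (n + 2)*(n^2 - 6*n + 9) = (n - 3)*(n + 2)*(n - 3)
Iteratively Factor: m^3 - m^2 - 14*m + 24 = (m - 2)*(m^2 + m - 12) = (m - 3)*(m - 2)*(m + 4)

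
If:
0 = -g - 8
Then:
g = -8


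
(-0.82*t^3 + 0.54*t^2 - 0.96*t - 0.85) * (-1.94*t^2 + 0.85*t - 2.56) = 1.5908*t^5 - 1.7446*t^4 + 4.4206*t^3 - 0.5494*t^2 + 1.7351*t + 2.176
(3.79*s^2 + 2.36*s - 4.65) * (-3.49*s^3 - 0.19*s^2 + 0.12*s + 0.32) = -13.2271*s^5 - 8.9565*s^4 + 16.2349*s^3 + 2.3795*s^2 + 0.1972*s - 1.488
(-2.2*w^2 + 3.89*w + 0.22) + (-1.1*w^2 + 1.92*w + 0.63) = -3.3*w^2 + 5.81*w + 0.85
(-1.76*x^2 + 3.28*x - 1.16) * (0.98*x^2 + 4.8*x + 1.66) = -1.7248*x^4 - 5.2336*x^3 + 11.6856*x^2 - 0.123200000000001*x - 1.9256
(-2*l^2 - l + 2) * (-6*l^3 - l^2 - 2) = 12*l^5 + 8*l^4 - 11*l^3 + 2*l^2 + 2*l - 4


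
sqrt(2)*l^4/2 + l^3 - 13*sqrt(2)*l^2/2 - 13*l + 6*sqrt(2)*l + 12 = (l - 3)*(l - 1)*(l + 4)*(sqrt(2)*l/2 + 1)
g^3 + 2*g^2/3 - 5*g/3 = g*(g - 1)*(g + 5/3)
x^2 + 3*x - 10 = (x - 2)*(x + 5)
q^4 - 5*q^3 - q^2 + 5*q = q*(q - 5)*(q - 1)*(q + 1)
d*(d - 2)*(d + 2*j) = d^3 + 2*d^2*j - 2*d^2 - 4*d*j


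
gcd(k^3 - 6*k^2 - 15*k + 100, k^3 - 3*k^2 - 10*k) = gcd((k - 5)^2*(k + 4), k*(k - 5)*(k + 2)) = k - 5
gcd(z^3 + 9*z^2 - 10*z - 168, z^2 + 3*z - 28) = z^2 + 3*z - 28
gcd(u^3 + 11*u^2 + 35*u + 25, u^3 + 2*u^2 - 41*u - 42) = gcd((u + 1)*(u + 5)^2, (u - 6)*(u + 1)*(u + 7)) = u + 1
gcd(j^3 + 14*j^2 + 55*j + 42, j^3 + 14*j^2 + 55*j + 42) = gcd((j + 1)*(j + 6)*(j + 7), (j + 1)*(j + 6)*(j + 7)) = j^3 + 14*j^2 + 55*j + 42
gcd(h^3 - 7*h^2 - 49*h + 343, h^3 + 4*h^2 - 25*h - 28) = h + 7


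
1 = 1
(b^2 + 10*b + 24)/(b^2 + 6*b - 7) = (b^2 + 10*b + 24)/(b^2 + 6*b - 7)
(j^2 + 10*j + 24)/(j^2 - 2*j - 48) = (j + 4)/(j - 8)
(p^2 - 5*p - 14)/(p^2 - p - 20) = (-p^2 + 5*p + 14)/(-p^2 + p + 20)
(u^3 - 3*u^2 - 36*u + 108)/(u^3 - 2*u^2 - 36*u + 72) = (u - 3)/(u - 2)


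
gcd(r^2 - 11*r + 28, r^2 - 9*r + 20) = r - 4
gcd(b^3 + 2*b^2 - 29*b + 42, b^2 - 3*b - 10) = 1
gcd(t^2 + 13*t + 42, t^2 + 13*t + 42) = t^2 + 13*t + 42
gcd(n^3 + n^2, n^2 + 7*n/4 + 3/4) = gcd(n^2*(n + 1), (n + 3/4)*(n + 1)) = n + 1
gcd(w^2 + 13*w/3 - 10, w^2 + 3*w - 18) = w + 6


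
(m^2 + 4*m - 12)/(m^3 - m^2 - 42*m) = (m - 2)/(m*(m - 7))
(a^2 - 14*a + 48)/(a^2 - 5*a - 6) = (a - 8)/(a + 1)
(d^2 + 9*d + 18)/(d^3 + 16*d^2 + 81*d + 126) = 1/(d + 7)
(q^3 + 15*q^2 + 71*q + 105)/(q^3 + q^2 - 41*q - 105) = (q + 7)/(q - 7)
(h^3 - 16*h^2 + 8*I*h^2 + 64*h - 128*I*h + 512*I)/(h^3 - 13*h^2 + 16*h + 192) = (h + 8*I)/(h + 3)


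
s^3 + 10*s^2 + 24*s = s*(s + 4)*(s + 6)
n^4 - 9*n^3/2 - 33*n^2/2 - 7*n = n*(n - 7)*(n + 1/2)*(n + 2)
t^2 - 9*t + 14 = (t - 7)*(t - 2)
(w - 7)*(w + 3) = w^2 - 4*w - 21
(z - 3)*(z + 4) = z^2 + z - 12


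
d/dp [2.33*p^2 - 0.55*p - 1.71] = 4.66*p - 0.55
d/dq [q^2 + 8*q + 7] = 2*q + 8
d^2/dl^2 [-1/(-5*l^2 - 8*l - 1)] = 2*(-25*l^2 - 40*l + 4*(5*l + 4)^2 - 5)/(5*l^2 + 8*l + 1)^3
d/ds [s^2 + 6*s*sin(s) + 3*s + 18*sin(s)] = 6*s*cos(s) + 2*s + 6*sin(s) + 18*cos(s) + 3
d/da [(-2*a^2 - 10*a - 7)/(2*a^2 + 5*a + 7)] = 5*(2*a^2 - 7)/(4*a^4 + 20*a^3 + 53*a^2 + 70*a + 49)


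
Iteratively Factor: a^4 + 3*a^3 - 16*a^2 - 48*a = (a + 3)*(a^3 - 16*a) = a*(a + 3)*(a^2 - 16) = a*(a - 4)*(a + 3)*(a + 4)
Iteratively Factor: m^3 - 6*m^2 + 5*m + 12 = (m - 4)*(m^2 - 2*m - 3) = (m - 4)*(m - 3)*(m + 1)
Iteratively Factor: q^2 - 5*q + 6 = (q - 3)*(q - 2)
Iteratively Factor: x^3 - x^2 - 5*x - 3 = (x + 1)*(x^2 - 2*x - 3) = (x + 1)^2*(x - 3)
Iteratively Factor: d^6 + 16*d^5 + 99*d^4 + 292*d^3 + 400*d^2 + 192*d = (d + 4)*(d^5 + 12*d^4 + 51*d^3 + 88*d^2 + 48*d) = (d + 4)^2*(d^4 + 8*d^3 + 19*d^2 + 12*d) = (d + 3)*(d + 4)^2*(d^3 + 5*d^2 + 4*d) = (d + 3)*(d + 4)^3*(d^2 + d) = (d + 1)*(d + 3)*(d + 4)^3*(d)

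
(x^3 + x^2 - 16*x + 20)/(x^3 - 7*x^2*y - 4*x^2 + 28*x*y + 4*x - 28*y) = (x + 5)/(x - 7*y)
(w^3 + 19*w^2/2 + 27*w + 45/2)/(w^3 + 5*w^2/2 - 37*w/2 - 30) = (w + 3)/(w - 4)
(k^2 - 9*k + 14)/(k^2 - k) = (k^2 - 9*k + 14)/(k*(k - 1))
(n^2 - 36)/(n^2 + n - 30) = (n - 6)/(n - 5)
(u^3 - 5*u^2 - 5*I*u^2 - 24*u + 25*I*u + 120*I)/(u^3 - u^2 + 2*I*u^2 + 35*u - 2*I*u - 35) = (u^2 - 5*u - 24)/(u^2 + u*(-1 + 7*I) - 7*I)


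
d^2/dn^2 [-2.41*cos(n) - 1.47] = 2.41*cos(n)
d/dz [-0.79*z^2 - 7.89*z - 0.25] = -1.58*z - 7.89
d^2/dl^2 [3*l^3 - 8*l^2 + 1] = 18*l - 16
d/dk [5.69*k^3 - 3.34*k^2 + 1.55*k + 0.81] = 17.07*k^2 - 6.68*k + 1.55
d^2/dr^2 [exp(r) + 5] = exp(r)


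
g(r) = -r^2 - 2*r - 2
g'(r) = -2*r - 2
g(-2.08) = -2.17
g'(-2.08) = 2.16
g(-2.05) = -2.10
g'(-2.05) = 2.10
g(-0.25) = -1.56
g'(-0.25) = -1.50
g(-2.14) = -2.30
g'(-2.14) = 2.28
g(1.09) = -5.37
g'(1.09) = -4.18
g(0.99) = -4.96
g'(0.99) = -3.98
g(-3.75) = -8.56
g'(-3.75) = 5.50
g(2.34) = -12.16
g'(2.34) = -6.68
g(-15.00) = -197.00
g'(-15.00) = 28.00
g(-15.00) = -197.00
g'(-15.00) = 28.00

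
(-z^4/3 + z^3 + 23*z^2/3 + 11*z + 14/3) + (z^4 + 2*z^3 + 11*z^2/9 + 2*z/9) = 2*z^4/3 + 3*z^3 + 80*z^2/9 + 101*z/9 + 14/3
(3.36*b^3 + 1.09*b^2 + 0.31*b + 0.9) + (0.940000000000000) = 3.36*b^3 + 1.09*b^2 + 0.31*b + 1.84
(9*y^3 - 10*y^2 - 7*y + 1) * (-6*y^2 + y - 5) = -54*y^5 + 69*y^4 - 13*y^3 + 37*y^2 + 36*y - 5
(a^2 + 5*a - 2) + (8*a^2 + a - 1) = 9*a^2 + 6*a - 3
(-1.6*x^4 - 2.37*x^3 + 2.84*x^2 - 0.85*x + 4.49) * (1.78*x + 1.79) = -2.848*x^5 - 7.0826*x^4 + 0.8129*x^3 + 3.5706*x^2 + 6.4707*x + 8.0371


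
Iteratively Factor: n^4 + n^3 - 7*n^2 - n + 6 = (n + 1)*(n^3 - 7*n + 6) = (n + 1)*(n + 3)*(n^2 - 3*n + 2) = (n - 2)*(n + 1)*(n + 3)*(n - 1)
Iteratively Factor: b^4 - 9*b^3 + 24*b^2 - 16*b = (b)*(b^3 - 9*b^2 + 24*b - 16) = b*(b - 4)*(b^2 - 5*b + 4) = b*(b - 4)^2*(b - 1)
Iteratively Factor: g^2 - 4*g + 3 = (g - 1)*(g - 3)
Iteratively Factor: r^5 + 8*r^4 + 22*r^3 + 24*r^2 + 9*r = (r + 1)*(r^4 + 7*r^3 + 15*r^2 + 9*r) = (r + 1)*(r + 3)*(r^3 + 4*r^2 + 3*r) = (r + 1)^2*(r + 3)*(r^2 + 3*r) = (r + 1)^2*(r + 3)^2*(r)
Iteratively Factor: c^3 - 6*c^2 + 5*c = (c)*(c^2 - 6*c + 5) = c*(c - 5)*(c - 1)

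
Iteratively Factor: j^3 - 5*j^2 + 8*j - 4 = (j - 2)*(j^2 - 3*j + 2) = (j - 2)^2*(j - 1)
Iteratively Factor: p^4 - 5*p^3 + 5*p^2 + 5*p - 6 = (p - 3)*(p^3 - 2*p^2 - p + 2) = (p - 3)*(p - 1)*(p^2 - p - 2) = (p - 3)*(p - 1)*(p + 1)*(p - 2)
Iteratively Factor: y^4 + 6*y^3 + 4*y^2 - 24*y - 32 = (y + 4)*(y^3 + 2*y^2 - 4*y - 8) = (y + 2)*(y + 4)*(y^2 - 4) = (y + 2)^2*(y + 4)*(y - 2)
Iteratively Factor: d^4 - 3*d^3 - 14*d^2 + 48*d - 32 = (d - 4)*(d^3 + d^2 - 10*d + 8) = (d - 4)*(d - 1)*(d^2 + 2*d - 8) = (d - 4)*(d - 2)*(d - 1)*(d + 4)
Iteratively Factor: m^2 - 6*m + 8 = (m - 4)*(m - 2)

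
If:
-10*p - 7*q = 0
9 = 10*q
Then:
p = -63/100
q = 9/10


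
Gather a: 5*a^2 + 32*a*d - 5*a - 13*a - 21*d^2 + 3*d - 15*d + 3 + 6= 5*a^2 + a*(32*d - 18) - 21*d^2 - 12*d + 9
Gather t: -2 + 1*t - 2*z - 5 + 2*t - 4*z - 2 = 3*t - 6*z - 9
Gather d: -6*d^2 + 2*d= -6*d^2 + 2*d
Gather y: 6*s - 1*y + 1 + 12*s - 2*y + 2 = 18*s - 3*y + 3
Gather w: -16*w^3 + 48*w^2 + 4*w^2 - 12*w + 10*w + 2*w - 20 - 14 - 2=-16*w^3 + 52*w^2 - 36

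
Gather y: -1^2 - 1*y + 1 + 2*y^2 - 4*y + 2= 2*y^2 - 5*y + 2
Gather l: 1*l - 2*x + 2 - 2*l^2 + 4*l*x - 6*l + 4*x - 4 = -2*l^2 + l*(4*x - 5) + 2*x - 2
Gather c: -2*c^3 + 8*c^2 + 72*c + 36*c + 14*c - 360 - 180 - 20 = -2*c^3 + 8*c^2 + 122*c - 560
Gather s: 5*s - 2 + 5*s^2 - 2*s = 5*s^2 + 3*s - 2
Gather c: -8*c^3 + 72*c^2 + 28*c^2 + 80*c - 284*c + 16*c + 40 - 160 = -8*c^3 + 100*c^2 - 188*c - 120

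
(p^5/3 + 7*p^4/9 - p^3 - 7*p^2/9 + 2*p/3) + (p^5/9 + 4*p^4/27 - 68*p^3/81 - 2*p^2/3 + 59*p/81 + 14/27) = 4*p^5/9 + 25*p^4/27 - 149*p^3/81 - 13*p^2/9 + 113*p/81 + 14/27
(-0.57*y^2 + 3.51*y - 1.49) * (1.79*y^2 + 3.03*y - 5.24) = -1.0203*y^4 + 4.5558*y^3 + 10.955*y^2 - 22.9071*y + 7.8076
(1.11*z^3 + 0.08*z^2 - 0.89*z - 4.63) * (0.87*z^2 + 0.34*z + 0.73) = 0.9657*z^5 + 0.447*z^4 + 0.0632*z^3 - 4.2723*z^2 - 2.2239*z - 3.3799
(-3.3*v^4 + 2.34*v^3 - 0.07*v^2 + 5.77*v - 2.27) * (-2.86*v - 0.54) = 9.438*v^5 - 4.9104*v^4 - 1.0634*v^3 - 16.4644*v^2 + 3.3764*v + 1.2258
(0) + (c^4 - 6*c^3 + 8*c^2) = c^4 - 6*c^3 + 8*c^2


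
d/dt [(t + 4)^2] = 2*t + 8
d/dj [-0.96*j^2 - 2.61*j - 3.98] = -1.92*j - 2.61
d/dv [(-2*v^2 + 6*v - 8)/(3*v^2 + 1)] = 2*(-9*v^2 + 22*v + 3)/(9*v^4 + 6*v^2 + 1)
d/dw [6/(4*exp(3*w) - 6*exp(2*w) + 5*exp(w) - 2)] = (-72*exp(2*w) + 72*exp(w) - 30)*exp(w)/(4*exp(3*w) - 6*exp(2*w) + 5*exp(w) - 2)^2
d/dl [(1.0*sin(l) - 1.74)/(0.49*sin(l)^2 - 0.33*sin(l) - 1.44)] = (-0.49*sin(l)^2 + 1.7052*sin(l) - 2.0142)*cos(l)/(0.2401*sin(l)^4 - 0.3234*sin(l)^3 - 1.3023*sin(l)^2 + 0.9504*sin(l) + 2.0736)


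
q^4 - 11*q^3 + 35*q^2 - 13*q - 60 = (q - 5)*(q - 4)*(q - 3)*(q + 1)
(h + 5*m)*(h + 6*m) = h^2 + 11*h*m + 30*m^2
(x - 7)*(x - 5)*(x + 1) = x^3 - 11*x^2 + 23*x + 35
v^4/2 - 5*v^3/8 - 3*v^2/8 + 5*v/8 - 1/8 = (v/2 + 1/2)*(v - 1)^2*(v - 1/4)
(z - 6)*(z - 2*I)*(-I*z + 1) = -I*z^3 - z^2 + 6*I*z^2 + 6*z - 2*I*z + 12*I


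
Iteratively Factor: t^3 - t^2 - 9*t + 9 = (t + 3)*(t^2 - 4*t + 3) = (t - 3)*(t + 3)*(t - 1)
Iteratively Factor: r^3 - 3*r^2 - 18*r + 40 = (r - 5)*(r^2 + 2*r - 8) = (r - 5)*(r - 2)*(r + 4)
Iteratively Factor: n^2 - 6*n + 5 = (n - 1)*(n - 5)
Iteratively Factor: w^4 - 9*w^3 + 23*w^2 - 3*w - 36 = (w - 3)*(w^3 - 6*w^2 + 5*w + 12) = (w - 3)*(w + 1)*(w^2 - 7*w + 12) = (w - 3)^2*(w + 1)*(w - 4)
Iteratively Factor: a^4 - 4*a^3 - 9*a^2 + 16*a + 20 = (a + 1)*(a^3 - 5*a^2 - 4*a + 20) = (a + 1)*(a + 2)*(a^2 - 7*a + 10) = (a - 2)*(a + 1)*(a + 2)*(a - 5)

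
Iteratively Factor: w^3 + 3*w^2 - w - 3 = (w + 3)*(w^2 - 1) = (w - 1)*(w + 3)*(w + 1)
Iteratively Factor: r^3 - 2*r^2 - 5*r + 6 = (r - 3)*(r^2 + r - 2) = (r - 3)*(r - 1)*(r + 2)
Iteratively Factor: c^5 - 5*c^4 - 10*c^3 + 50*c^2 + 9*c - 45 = (c - 5)*(c^4 - 10*c^2 + 9) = (c - 5)*(c - 1)*(c^3 + c^2 - 9*c - 9) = (c - 5)*(c - 1)*(c + 1)*(c^2 - 9) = (c - 5)*(c - 1)*(c + 1)*(c + 3)*(c - 3)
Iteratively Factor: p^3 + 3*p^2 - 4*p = (p)*(p^2 + 3*p - 4) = p*(p + 4)*(p - 1)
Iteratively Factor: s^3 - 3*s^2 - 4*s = (s - 4)*(s^2 + s) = s*(s - 4)*(s + 1)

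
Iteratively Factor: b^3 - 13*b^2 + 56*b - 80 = (b - 4)*(b^2 - 9*b + 20) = (b - 4)^2*(b - 5)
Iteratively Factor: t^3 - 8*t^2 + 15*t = (t)*(t^2 - 8*t + 15) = t*(t - 5)*(t - 3)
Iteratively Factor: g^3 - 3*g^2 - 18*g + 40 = (g - 5)*(g^2 + 2*g - 8) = (g - 5)*(g - 2)*(g + 4)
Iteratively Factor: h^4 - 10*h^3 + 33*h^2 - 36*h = (h - 3)*(h^3 - 7*h^2 + 12*h) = (h - 3)^2*(h^2 - 4*h) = h*(h - 3)^2*(h - 4)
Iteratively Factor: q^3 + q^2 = (q + 1)*(q^2) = q*(q + 1)*(q)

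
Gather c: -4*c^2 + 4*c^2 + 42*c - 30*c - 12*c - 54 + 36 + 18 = 0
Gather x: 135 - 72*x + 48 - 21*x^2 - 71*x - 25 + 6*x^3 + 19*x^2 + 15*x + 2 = 6*x^3 - 2*x^2 - 128*x + 160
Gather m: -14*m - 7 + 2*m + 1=-12*m - 6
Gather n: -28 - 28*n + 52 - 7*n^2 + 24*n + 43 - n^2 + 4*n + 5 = 72 - 8*n^2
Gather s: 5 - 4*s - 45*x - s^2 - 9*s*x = -s^2 + s*(-9*x - 4) - 45*x + 5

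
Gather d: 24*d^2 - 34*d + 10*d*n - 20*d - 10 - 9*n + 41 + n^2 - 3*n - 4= 24*d^2 + d*(10*n - 54) + n^2 - 12*n + 27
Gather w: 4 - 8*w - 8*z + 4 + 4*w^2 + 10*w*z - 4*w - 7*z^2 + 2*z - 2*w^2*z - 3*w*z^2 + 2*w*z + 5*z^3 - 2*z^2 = w^2*(4 - 2*z) + w*(-3*z^2 + 12*z - 12) + 5*z^3 - 9*z^2 - 6*z + 8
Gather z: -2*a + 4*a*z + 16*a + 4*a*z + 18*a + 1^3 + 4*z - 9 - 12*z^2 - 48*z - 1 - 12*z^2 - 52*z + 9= 32*a - 24*z^2 + z*(8*a - 96)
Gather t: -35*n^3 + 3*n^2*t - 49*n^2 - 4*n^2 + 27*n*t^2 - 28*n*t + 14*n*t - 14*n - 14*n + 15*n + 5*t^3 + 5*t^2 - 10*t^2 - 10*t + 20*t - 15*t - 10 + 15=-35*n^3 - 53*n^2 - 13*n + 5*t^3 + t^2*(27*n - 5) + t*(3*n^2 - 14*n - 5) + 5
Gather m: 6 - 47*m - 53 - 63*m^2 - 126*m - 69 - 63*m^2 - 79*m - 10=-126*m^2 - 252*m - 126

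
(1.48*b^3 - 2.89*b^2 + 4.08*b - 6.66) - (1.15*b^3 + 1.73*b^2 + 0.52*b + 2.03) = 0.33*b^3 - 4.62*b^2 + 3.56*b - 8.69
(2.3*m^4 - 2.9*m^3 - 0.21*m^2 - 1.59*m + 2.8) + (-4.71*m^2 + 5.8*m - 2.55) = 2.3*m^4 - 2.9*m^3 - 4.92*m^2 + 4.21*m + 0.25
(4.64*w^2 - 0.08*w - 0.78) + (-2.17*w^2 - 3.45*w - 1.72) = 2.47*w^2 - 3.53*w - 2.5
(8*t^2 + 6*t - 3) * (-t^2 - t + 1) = -8*t^4 - 14*t^3 + 5*t^2 + 9*t - 3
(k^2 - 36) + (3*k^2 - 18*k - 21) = 4*k^2 - 18*k - 57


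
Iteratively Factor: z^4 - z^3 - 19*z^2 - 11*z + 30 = (z + 3)*(z^3 - 4*z^2 - 7*z + 10) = (z - 1)*(z + 3)*(z^2 - 3*z - 10) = (z - 5)*(z - 1)*(z + 3)*(z + 2)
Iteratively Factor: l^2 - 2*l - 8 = (l - 4)*(l + 2)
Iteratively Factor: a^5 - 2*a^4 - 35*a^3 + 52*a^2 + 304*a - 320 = (a + 4)*(a^4 - 6*a^3 - 11*a^2 + 96*a - 80) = (a - 5)*(a + 4)*(a^3 - a^2 - 16*a + 16) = (a - 5)*(a - 1)*(a + 4)*(a^2 - 16) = (a - 5)*(a - 1)*(a + 4)^2*(a - 4)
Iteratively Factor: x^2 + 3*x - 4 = (x + 4)*(x - 1)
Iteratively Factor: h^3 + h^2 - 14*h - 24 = (h + 3)*(h^2 - 2*h - 8) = (h - 4)*(h + 3)*(h + 2)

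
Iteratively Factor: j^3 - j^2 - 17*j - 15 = (j + 3)*(j^2 - 4*j - 5) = (j + 1)*(j + 3)*(j - 5)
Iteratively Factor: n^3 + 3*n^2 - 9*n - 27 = (n + 3)*(n^2 - 9) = (n - 3)*(n + 3)*(n + 3)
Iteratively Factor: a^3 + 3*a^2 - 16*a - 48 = (a + 3)*(a^2 - 16) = (a - 4)*(a + 3)*(a + 4)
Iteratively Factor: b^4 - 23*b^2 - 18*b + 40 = (b - 1)*(b^3 + b^2 - 22*b - 40) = (b - 1)*(b + 4)*(b^2 - 3*b - 10) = (b - 1)*(b + 2)*(b + 4)*(b - 5)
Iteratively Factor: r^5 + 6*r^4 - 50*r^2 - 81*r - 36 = (r + 1)*(r^4 + 5*r^3 - 5*r^2 - 45*r - 36) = (r + 1)*(r + 4)*(r^3 + r^2 - 9*r - 9) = (r + 1)*(r + 3)*(r + 4)*(r^2 - 2*r - 3) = (r - 3)*(r + 1)*(r + 3)*(r + 4)*(r + 1)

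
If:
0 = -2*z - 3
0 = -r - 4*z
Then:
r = 6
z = -3/2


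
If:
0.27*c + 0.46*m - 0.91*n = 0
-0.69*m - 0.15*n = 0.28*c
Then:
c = 12.12*n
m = -5.13565217391304*n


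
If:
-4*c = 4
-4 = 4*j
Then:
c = -1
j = -1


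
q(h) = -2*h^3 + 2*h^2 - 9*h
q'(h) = -6*h^2 + 4*h - 9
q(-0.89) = 11.00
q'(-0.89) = -17.31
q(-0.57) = 6.15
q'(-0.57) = -13.23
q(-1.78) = 33.64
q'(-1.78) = -35.13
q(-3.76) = 168.43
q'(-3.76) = -108.87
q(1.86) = -22.69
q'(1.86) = -22.32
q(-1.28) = 18.99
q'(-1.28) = -23.95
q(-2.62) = 73.28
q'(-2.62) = -60.67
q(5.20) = -273.94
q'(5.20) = -150.44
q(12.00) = -3276.00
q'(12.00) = -825.00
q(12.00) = -3276.00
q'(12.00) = -825.00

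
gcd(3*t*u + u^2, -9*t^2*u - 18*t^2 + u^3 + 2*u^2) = 3*t + u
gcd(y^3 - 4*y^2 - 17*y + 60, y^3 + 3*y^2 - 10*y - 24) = y^2 + y - 12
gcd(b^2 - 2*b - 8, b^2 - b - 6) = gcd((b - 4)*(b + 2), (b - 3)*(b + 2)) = b + 2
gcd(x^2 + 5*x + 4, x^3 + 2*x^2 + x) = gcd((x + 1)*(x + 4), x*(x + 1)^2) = x + 1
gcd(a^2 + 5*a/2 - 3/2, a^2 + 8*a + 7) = 1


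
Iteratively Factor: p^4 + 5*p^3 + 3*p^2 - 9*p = (p + 3)*(p^3 + 2*p^2 - 3*p) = p*(p + 3)*(p^2 + 2*p - 3) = p*(p + 3)^2*(p - 1)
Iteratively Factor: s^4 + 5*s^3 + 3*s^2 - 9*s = (s + 3)*(s^3 + 2*s^2 - 3*s) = (s + 3)^2*(s^2 - s) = (s - 1)*(s + 3)^2*(s)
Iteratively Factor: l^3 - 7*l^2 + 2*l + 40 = (l - 4)*(l^2 - 3*l - 10) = (l - 4)*(l + 2)*(l - 5)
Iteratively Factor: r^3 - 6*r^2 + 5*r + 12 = (r - 4)*(r^2 - 2*r - 3) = (r - 4)*(r - 3)*(r + 1)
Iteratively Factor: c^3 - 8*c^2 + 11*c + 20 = (c + 1)*(c^2 - 9*c + 20) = (c - 5)*(c + 1)*(c - 4)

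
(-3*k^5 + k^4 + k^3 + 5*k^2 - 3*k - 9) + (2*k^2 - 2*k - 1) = -3*k^5 + k^4 + k^3 + 7*k^2 - 5*k - 10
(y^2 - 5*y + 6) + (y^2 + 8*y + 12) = 2*y^2 + 3*y + 18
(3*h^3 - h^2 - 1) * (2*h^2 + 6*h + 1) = 6*h^5 + 16*h^4 - 3*h^3 - 3*h^2 - 6*h - 1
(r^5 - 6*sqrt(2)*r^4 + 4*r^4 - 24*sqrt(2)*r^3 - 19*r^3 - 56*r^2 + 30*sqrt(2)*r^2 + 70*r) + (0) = r^5 - 6*sqrt(2)*r^4 + 4*r^4 - 24*sqrt(2)*r^3 - 19*r^3 - 56*r^2 + 30*sqrt(2)*r^2 + 70*r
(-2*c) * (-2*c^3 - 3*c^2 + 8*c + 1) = 4*c^4 + 6*c^3 - 16*c^2 - 2*c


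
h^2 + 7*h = h*(h + 7)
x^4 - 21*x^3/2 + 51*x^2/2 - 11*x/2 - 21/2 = (x - 7)*(x - 3)*(x - 1)*(x + 1/2)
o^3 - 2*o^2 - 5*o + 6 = (o - 3)*(o - 1)*(o + 2)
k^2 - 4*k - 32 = (k - 8)*(k + 4)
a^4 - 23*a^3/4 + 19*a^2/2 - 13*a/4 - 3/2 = (a - 3)*(a - 2)*(a - 1)*(a + 1/4)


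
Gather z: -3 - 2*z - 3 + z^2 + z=z^2 - z - 6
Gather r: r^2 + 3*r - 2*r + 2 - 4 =r^2 + r - 2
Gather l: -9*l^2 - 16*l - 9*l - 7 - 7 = -9*l^2 - 25*l - 14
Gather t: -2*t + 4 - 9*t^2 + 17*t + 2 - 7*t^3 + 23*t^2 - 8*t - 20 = -7*t^3 + 14*t^2 + 7*t - 14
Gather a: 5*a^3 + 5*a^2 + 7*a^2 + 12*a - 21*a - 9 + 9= 5*a^3 + 12*a^2 - 9*a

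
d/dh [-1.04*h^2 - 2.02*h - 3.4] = -2.08*h - 2.02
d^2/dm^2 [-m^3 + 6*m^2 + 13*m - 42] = 12 - 6*m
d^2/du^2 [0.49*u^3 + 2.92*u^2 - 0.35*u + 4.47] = 2.94*u + 5.84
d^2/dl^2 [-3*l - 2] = 0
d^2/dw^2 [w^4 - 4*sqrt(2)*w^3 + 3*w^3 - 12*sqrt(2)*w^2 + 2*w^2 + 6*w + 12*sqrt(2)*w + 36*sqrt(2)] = 12*w^2 - 24*sqrt(2)*w + 18*w - 24*sqrt(2) + 4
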